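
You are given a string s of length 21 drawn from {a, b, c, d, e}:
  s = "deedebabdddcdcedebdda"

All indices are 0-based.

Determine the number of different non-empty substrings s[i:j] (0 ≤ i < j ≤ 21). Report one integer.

rank→(start, suffix):
  0 → (20, 'a')
  1 → (6, 'abdddcdcedebdda')
  2 → (5, 'babdddcdcedebdda')
  3 → (17, 'bdda')
  4 → (7, 'bdddcdcedebdda')
  5 → (11, 'cdcedebdda')
  6 → (13, 'cedebdda')
  7 → (19, 'da')
  8 → (10, 'dcdcedebdda')
  9 → (12, 'dcedebdda')
  10 → (18, 'dda')
  11 → (9, 'ddcdcedebdda')
  12 → (8, 'dddcdcedebdda')
  13 → (3, 'debabdddcdcedebdda')
  14 → (15, 'debdda')
  15 → (0, 'deedebabdddcdcedebdda')
  16 → (4, 'ebabdddcdcedebdda')
  17 → (16, 'ebdda')
  18 → (2, 'edebabdddcdcedebdda')
  19 → (14, 'edebdda')
  20 → (1, 'eedebabdddcdcedebdda')

SA = [20, 6, 5, 17, 7, 11, 13, 19, 10, 12, 18, 9, 8, 3, 15, 0, 4, 16, 2, 14, 1]
rank  pair      lcp
   1  s[20:],s[6:]  1  'a'
   2  s[6:],s[5:]  0  ''
   3  s[5:],s[17:]  1  'b'
   4  s[17:],s[7:]  3  'bdd'
   5  s[7:],s[11:]  0  ''
   6  s[11:],s[13:]  1  'c'
   7  s[13:],s[19:]  0  ''
   8  s[19:],s[10:]  1  'd'
   9  s[10:],s[12:]  2  'dc'
  10  s[12:],s[18:]  1  'd'
  11  s[18:],s[9:]  2  'dd'
  12  s[9:],s[8:]  2  'dd'
  13  s[8:],s[3:]  1  'd'
  14  s[3:],s[15:]  3  'deb'
  15  s[15:],s[0:]  2  'de'
  16  s[0:],s[4:]  0  ''
  17  s[4:],s[16:]  2  'eb'
  18  s[16:],s[2:]  1  'e'
  19  s[2:],s[14:]  4  'edeb'
  20  s[14:],s[1:]  1  'e'

n(n+1)/2 = 21·22/2 = 231
Σ LCP = 0 + 1 + 0 + 1 + 3 + 0 + 1 + 0 + 1 + 2 + 1 + 2 + 2 + 1 + 3 + 2 + 0 + 2 + 1 + 4 + 1 = 28
distinct = 231 − 28 = 203

203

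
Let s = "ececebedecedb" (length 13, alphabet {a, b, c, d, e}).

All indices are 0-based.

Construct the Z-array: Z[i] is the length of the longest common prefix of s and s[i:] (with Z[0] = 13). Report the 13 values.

Z[0]=13
i=1: fresh scan; Z[1]=0
i=2: fresh scan; Z[2]=3 extend→box=[2,5)
i=3: min(r-i=2, Z[1]=0)=0; Z[3]=0
i=4: min(r-i=1, Z[2]=3)=1; Z[4]=1
i=5: fresh scan; Z[5]=0
i=6: fresh scan; Z[6]=1 extend→box=[6,7)
i=7: fresh scan; Z[7]=0
i=8: fresh scan; Z[8]=3 extend→box=[8,11)
i=9: min(r-i=2, Z[1]=0)=0; Z[9]=0
i=10: min(r-i=1, Z[2]=3)=1; Z[10]=1
i=11: fresh scan; Z[11]=0
i=12: fresh scan; Z[12]=0

[13, 0, 3, 0, 1, 0, 1, 0, 3, 0, 1, 0, 0]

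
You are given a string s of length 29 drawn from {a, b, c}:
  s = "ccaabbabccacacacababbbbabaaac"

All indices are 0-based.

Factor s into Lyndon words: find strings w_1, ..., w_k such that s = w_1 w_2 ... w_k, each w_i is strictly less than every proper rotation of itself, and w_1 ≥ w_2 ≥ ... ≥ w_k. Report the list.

emit factor 1: 'c' (i=0, period=1)
emit factor 2: 'c' (i=1, period=1)
emit factor 3: 'aabbabccacacacababbbbab' (i=2, period=23)
emit factor 4: 'aaac' (i=25, period=4)

["c", "c", "aabbabccacacacababbbbab", "aaac"]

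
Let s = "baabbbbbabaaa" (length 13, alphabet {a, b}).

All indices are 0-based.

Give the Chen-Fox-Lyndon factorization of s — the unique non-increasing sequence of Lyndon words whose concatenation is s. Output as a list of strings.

["b", "aabbbbbab", "a", "a", "a"]

emit factor 1: 'b' (i=0, period=1)
emit factor 2: 'aabbbbbab' (i=1, period=9)
emit factor 3: 'a' (i=10, period=1)
emit factor 4: 'a' (i=11, period=1)
emit factor 5: 'a' (i=12, period=1)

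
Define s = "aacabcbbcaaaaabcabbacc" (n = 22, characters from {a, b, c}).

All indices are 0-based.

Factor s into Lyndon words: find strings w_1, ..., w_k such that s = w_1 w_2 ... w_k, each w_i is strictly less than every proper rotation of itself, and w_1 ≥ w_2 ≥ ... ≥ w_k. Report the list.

["aacabcbbc", "aaaaabcabbacc"]

emit factor 1: 'aacabcbbc' (i=0, period=9)
emit factor 2: 'aaaaabcabbacc' (i=9, period=13)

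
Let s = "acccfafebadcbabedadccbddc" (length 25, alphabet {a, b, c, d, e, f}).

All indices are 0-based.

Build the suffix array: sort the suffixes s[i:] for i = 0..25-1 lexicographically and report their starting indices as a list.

[13, 0, 9, 17, 5, 12, 8, 21, 14, 24, 11, 20, 19, 1, 2, 3, 16, 23, 10, 18, 22, 7, 15, 4, 6]

rank→(start, suffix):
  0 → (13, 'abedadccbddc')
  1 → (0, 'acccfafebadcbabedadccbddc')
  2 → (9, 'adcbabedadccbddc')
  3 → (17, 'adccbddc')
  4 → (5, 'afebadcbabedadccbddc')
  5 → (12, 'babedadccbddc')
  6 → (8, 'badcbabedadccbddc')
  7 → (21, 'bddc')
  8 → (14, 'bedadccbddc')
  9 → (24, 'c')
  10 → (11, 'cbabedadccbddc')
  11 → (20, 'cbddc')
  12 → (19, 'ccbddc')
  13 → (1, 'cccfafebadcbabedadccbddc')
  14 → (2, 'ccfafebadcbabedadccbddc')
  15 → (3, 'cfafebadcbabedadccbddc')
  16 → (16, 'dadccbddc')
  17 → (23, 'dc')
  18 → (10, 'dcbabedadccbddc')
  19 → (18, 'dccbddc')
  20 → (22, 'ddc')
  21 → (7, 'ebadcbabedadccbddc')
  22 → (15, 'edadccbddc')
  23 → (4, 'fafebadcbabedadccbddc')
  24 → (6, 'febadcbabedadccbddc')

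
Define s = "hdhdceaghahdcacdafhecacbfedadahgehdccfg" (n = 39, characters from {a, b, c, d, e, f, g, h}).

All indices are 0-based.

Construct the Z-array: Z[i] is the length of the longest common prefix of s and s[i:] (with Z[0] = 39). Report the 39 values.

[39, 0, 2, 0, 0, 0, 0, 0, 1, 0, 2, 0, 0, 0, 0, 0, 0, 0, 1, 0, 0, 0, 0, 0, 0, 0, 0, 0, 0, 0, 1, 0, 0, 2, 0, 0, 0, 0, 0]

Z[0]=39
i=1: fresh scan; Z[1]=0
i=2: fresh scan; Z[2]=2 scan→box=[2,4)
i=3: min(r-i=1, Z[1]=0)=0; Z[3]=0
i=4: fresh scan; Z[4]=0
i=5: fresh scan; Z[5]=0
i=6: fresh scan; Z[6]=0
i=7: fresh scan; Z[7]=0
i=8: fresh scan; Z[8]=1 scan→box=[8,9)
i=9: fresh scan; Z[9]=0
i=10: fresh scan; Z[10]=2 scan→box=[10,12)
i=11: min(r-i=1, Z[1]=0)=0; Z[11]=0
i=12: fresh scan; Z[12]=0
i=13: fresh scan; Z[13]=0
i=14: fresh scan; Z[14]=0
i=15: fresh scan; Z[15]=0
i=16: fresh scan; Z[16]=0
i=17: fresh scan; Z[17]=0
i=18: fresh scan; Z[18]=1 scan→box=[18,19)
i=19: fresh scan; Z[19]=0
i=20: fresh scan; Z[20]=0
i=21: fresh scan; Z[21]=0
i=22: fresh scan; Z[22]=0
i=23: fresh scan; Z[23]=0
i=24: fresh scan; Z[24]=0
i=25: fresh scan; Z[25]=0
i=26: fresh scan; Z[26]=0
i=27: fresh scan; Z[27]=0
i=28: fresh scan; Z[28]=0
i=29: fresh scan; Z[29]=0
i=30: fresh scan; Z[30]=1 scan→box=[30,31)
i=31: fresh scan; Z[31]=0
i=32: fresh scan; Z[32]=0
i=33: fresh scan; Z[33]=2 scan→box=[33,35)
i=34: min(r-i=1, Z[1]=0)=0; Z[34]=0
i=35: fresh scan; Z[35]=0
i=36: fresh scan; Z[36]=0
i=37: fresh scan; Z[37]=0
i=38: fresh scan; Z[38]=0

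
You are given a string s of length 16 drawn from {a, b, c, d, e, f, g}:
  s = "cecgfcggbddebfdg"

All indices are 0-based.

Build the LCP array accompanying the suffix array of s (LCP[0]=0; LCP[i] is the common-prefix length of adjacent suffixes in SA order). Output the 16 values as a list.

rank | idx | suffix
   0 |   8 | bddebfdg
   1 |  12 | bfdg
   2 |   0 | cecgfcggbddebfdg
   3 |   2 | cgfcggbddebfdg
   4 |   5 | cggbddebfdg
   5 |   9 | ddebfdg
   6 |  10 | debfdg
   7 |  14 | dg
   8 |  11 | ebfdg
   9 |   1 | ecgfcggbddebfdg
  10 |   4 | fcggbddebfdg
  11 |  13 | fdg
  12 |  15 | g
  13 |   7 | gbddebfdg
  14 |   3 | gfcggbddebfdg
  15 |   6 | ggbddebfdg

SA = [8, 12, 0, 2, 5, 9, 10, 14, 11, 1, 4, 13, 15, 7, 3, 6]
i: (SA[i-1],SA[i]) lcp shared
  1: (8,12) 1 'b'
  2: (12,0) 0 ''
  3: (0,2) 1 'c'
  4: (2,5) 2 'cg'
  5: (5,9) 0 ''
  6: (9,10) 1 'd'
  7: (10,14) 1 'd'
  8: (14,11) 0 ''
  9: (11,1) 1 'e'
  10: (1,4) 0 ''
  11: (4,13) 1 'f'
  12: (13,15) 0 ''
  13: (15,7) 1 'g'
  14: (7,3) 1 'g'
  15: (3,6) 1 'g'

[0, 1, 0, 1, 2, 0, 1, 1, 0, 1, 0, 1, 0, 1, 1, 1]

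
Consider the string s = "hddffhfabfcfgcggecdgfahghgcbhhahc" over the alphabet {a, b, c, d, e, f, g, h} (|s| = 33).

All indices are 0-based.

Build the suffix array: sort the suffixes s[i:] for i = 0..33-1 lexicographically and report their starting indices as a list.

[7, 30, 21, 8, 27, 32, 26, 17, 10, 13, 1, 2, 18, 16, 6, 20, 9, 3, 11, 4, 25, 12, 15, 19, 14, 23, 29, 31, 0, 5, 24, 22, 28]

rank | idx | suffix
   0 |   7 | abfcfgcggecdgfahghgcbhhahc
   1 |  30 | ahc
   2 |  21 | ahghgcbhhahc
   3 |   8 | bfcfgcggecdgfahghgcbhhahc
   4 |  27 | bhhahc
   5 |  32 | c
   6 |  26 | cbhhahc
   7 |  17 | cdgfahghgcbhhahc
   8 |  10 | cfgcggecdgfahghgcbhhahc
   9 |  13 | cggecdgfahghgcbhhahc
  10 |   1 | ddffhfabfcfgcggecdgfahghgcbhhahc
  11 |   2 | dffhfabfcfgcggecdgfahghgcbhhahc
  12 |  18 | dgfahghgcbhhahc
  13 |  16 | ecdgfahghgcbhhahc
  14 |   6 | fabfcfgcggecdgfahghgcbhhahc
  15 |  20 | fahghgcbhhahc
  16 |   9 | fcfgcggecdgfahghgcbhhahc
  17 |   3 | ffhfabfcfgcggecdgfahghgcbhhahc
  18 |  11 | fgcggecdgfahghgcbhhahc
  19 |   4 | fhfabfcfgcggecdgfahghgcbhhahc
  20 |  25 | gcbhhahc
  21 |  12 | gcggecdgfahghgcbhhahc
  22 |  15 | gecdgfahghgcbhhahc
  23 |  19 | gfahghgcbhhahc
  24 |  14 | ggecdgfahghgcbhhahc
  25 |  23 | ghgcbhhahc
  26 |  29 | hahc
  27 |  31 | hc
  28 |   0 | hddffhfabfcfgcggecdgfahghgcbhhahc
  29 |   5 | hfabfcfgcggecdgfahghgcbhhahc
  30 |  24 | hgcbhhahc
  31 |  22 | hghgcbhhahc
  32 |  28 | hhahc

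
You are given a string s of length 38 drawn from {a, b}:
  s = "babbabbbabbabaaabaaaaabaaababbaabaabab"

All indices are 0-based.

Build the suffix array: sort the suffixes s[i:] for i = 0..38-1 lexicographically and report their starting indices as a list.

rank | idx | suffix
   0 |  17 | aaaaabaaababbaabaabab
   1 |  18 | aaaabaaababbaabaabab
   2 |  13 | aaabaaaaabaaababbaabaabab
   3 |  19 | aaabaaababbaabaabab
   4 |  23 | aaababbaabaabab
   5 |  14 | aabaaaaabaaababbaabaabab
   6 |  20 | aabaaababbaabaabab
   7 |  30 | aabaabab
   8 |  33 | aabab
   9 |  24 | aababbaabaabab
  10 |  36 | ab
  11 |  15 | abaaaaabaaababbaabaabab
  12 |  11 | abaaabaaaaabaaababbaabaabab
  13 |  21 | abaaababbaabaabab
  14 |  31 | abaabab
  15 |  34 | abab
  16 |  25 | ababbaabaabab
  17 |  27 | abbaabaabab
  18 |   8 | abbabaaabaaaaabaaababbaabaabab
  19 |   1 | abbabbbabbabaaabaaaaabaaababbaabaabab
  20 |   4 | abbbabbabaaabaaaaabaaababbaabaabab
  21 |  37 | b
  22 |  16 | baaaaabaaababbaabaabab
  23 |  12 | baaabaaaaabaaababbaabaabab
  24 |  22 | baaababbaabaabab
  25 |  29 | baabaabab
  26 |  32 | baabab
  27 |  35 | bab
  28 |  10 | babaaabaaaaabaaababbaabaabab
  29 |  26 | babbaabaabab
  30 |   7 | babbabaaabaaaaabaaababbaabaabab
  31 |   0 | babbabbbabbabaaabaaaaabaaababbaabaabab
  32 |   3 | babbbabbabaaabaaaaabaaababbaabaabab
  33 |  28 | bbaabaabab
  34 |   9 | bbabaaabaaaaabaaababbaabaabab
  35 |   6 | bbabbabaaabaaaaabaaababbaabaabab
  36 |   2 | bbabbbabbabaaabaaaaabaaababbaabaabab
  37 |   5 | bbbabbabaaabaaaaabaaababbaabaabab

[17, 18, 13, 19, 23, 14, 20, 30, 33, 24, 36, 15, 11, 21, 31, 34, 25, 27, 8, 1, 4, 37, 16, 12, 22, 29, 32, 35, 10, 26, 7, 0, 3, 28, 9, 6, 2, 5]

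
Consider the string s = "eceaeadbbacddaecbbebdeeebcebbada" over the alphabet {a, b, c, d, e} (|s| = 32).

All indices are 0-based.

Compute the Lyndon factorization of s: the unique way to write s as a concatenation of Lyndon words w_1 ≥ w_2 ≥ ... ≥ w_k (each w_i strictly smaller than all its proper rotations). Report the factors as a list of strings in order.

["e", "ce", "ae", "adbb", "acddaecbbebdeeebcebbad", "a"]

emit factor 1: 'e' (i=0, period=1)
emit factor 2: 'ce' (i=1, period=2)
emit factor 3: 'ae' (i=3, period=2)
emit factor 4: 'adbb' (i=5, period=4)
emit factor 5: 'acddaecbbebdeeebcebbad' (i=9, period=22)
emit factor 6: 'a' (i=31, period=1)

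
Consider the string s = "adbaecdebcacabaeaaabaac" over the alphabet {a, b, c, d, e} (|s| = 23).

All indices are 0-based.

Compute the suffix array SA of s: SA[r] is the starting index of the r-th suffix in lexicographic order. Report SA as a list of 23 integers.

[16, 17, 20, 18, 12, 21, 10, 0, 14, 3, 19, 13, 2, 8, 22, 11, 9, 5, 1, 6, 15, 7, 4]

rank→(start, suffix):
  0 → (16, 'aaabaac')
  1 → (17, 'aabaac')
  2 → (20, 'aac')
  3 → (18, 'abaac')
  4 → (12, 'abaeaaabaac')
  5 → (21, 'ac')
  6 → (10, 'acabaeaaabaac')
  7 → (0, 'adbaecdebcacabaeaaabaac')
  8 → (14, 'aeaaabaac')
  9 → (3, 'aecdebcacabaeaaabaac')
  10 → (19, 'baac')
  11 → (13, 'baeaaabaac')
  12 → (2, 'baecdebcacabaeaaabaac')
  13 → (8, 'bcacabaeaaabaac')
  14 → (22, 'c')
  15 → (11, 'cabaeaaabaac')
  16 → (9, 'cacabaeaaabaac')
  17 → (5, 'cdebcacabaeaaabaac')
  18 → (1, 'dbaecdebcacabaeaaabaac')
  19 → (6, 'debcacabaeaaabaac')
  20 → (15, 'eaaabaac')
  21 → (7, 'ebcacabaeaaabaac')
  22 → (4, 'ecdebcacabaeaaabaac')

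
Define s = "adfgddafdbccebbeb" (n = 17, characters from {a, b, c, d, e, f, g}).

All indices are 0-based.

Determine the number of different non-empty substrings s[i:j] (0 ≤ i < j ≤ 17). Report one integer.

rank | idx | suffix
   0 |   0 | adfgddafdbccebbeb
   1 |   6 | afdbccebbeb
   2 |  16 | b
   3 |  13 | bbeb
   4 |   9 | bccebbeb
   5 |  14 | beb
   6 |  10 | ccebbeb
   7 |  11 | cebbeb
   8 |   5 | dafdbccebbeb
   9 |   8 | dbccebbeb
  10 |   4 | ddafdbccebbeb
  11 |   1 | dfgddafdbccebbeb
  12 |  15 | eb
  13 |  12 | ebbeb
  14 |   7 | fdbccebbeb
  15 |   2 | fgddafdbccebbeb
  16 |   3 | gddafdbccebbeb

SA = [0, 6, 16, 13, 9, 14, 10, 11, 5, 8, 4, 1, 15, 12, 7, 2, 3]
rank  pair      lcp
   1  s[0:],s[6:]  1  'a'
   2  s[6:],s[16:]  0  ''
   3  s[16:],s[13:]  1  'b'
   4  s[13:],s[9:]  1  'b'
   5  s[9:],s[14:]  1  'b'
   6  s[14:],s[10:]  0  ''
   7  s[10:],s[11:]  1  'c'
   8  s[11:],s[5:]  0  ''
   9  s[5:],s[8:]  1  'd'
  10  s[8:],s[4:]  1  'd'
  11  s[4:],s[1:]  1  'd'
  12  s[1:],s[15:]  0  ''
  13  s[15:],s[12:]  2  'eb'
  14  s[12:],s[7:]  0  ''
  15  s[7:],s[2:]  1  'f'
  16  s[2:],s[3:]  0  ''

n(n+1)/2 = 17·18/2 = 153
Σ LCP = 0 + 1 + 0 + 1 + 1 + 1 + 0 + 1 + 0 + 1 + 1 + 1 + 0 + 2 + 0 + 1 + 0 = 11
distinct = 153 − 11 = 142

142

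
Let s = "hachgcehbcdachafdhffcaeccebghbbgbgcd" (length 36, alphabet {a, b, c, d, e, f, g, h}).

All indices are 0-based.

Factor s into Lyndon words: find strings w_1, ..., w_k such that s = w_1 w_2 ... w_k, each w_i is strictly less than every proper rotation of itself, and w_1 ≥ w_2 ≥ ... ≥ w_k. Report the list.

emit factor 1: 'h' (i=0, period=1)
emit factor 2: 'achgcehbcd' (i=1, period=10)
emit factor 3: 'achafdhffcaeccebghbbgbgcd' (i=11, period=25)

["h", "achgcehbcd", "achafdhffcaeccebghbbgbgcd"]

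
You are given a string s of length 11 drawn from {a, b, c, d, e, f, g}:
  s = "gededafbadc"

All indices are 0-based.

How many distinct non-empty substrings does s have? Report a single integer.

61

rank | idx | suffix
   0 |   8 | adc
   1 |   5 | afbadc
   2 |   7 | badc
   3 |  10 | c
   4 |   4 | dafbadc
   5 |   9 | dc
   6 |   2 | dedafbadc
   7 |   3 | edafbadc
   8 |   1 | ededafbadc
   9 |   6 | fbadc
  10 |   0 | gededafbadc

SA = [8, 5, 7, 10, 4, 9, 2, 3, 1, 6, 0]
[i] adj suffixes → lcp
  [1] 8/5 → 1 ('a')
  [2] 5/7 → 0 ('')
  [3] 7/10 → 0 ('')
  [4] 10/4 → 0 ('')
  [5] 4/9 → 1 ('d')
  [6] 9/2 → 1 ('d')
  [7] 2/3 → 0 ('')
  [8] 3/1 → 2 ('ed')
  [9] 1/6 → 0 ('')
  [10] 6/0 → 0 ('')

n(n+1)/2 = 11·12/2 = 66
Σ LCP = 0 + 1 + 0 + 0 + 0 + 1 + 1 + 0 + 2 + 0 + 0 = 5
distinct = 66 − 5 = 61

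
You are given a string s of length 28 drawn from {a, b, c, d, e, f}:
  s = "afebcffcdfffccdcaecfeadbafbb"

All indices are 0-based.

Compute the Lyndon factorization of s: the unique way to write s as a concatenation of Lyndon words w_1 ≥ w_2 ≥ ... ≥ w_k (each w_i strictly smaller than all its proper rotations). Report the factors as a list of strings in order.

["afebcffcdfffccdc", "aecfe", "adbafbb"]

emit factor 1: 'afebcffcdfffccdc' (i=0, period=16)
emit factor 2: 'aecfe' (i=16, period=5)
emit factor 3: 'adbafbb' (i=21, period=7)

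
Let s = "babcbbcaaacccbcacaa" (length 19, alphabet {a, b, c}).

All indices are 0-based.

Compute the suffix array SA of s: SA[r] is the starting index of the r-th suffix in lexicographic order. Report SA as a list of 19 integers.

rank→(start, suffix):
  0 → (18, 'a')
  1 → (17, 'aa')
  2 → (7, 'aaacccbcacaa')
  3 → (8, 'aacccbcacaa')
  4 → (1, 'abcbbcaaacccbcacaa')
  5 → (15, 'acaa')
  6 → (9, 'acccbcacaa')
  7 → (0, 'babcbbcaaacccbcacaa')
  8 → (4, 'bbcaaacccbcacaa')
  9 → (5, 'bcaaacccbcacaa')
  10 → (13, 'bcacaa')
  11 → (2, 'bcbbcaaacccbcacaa')
  12 → (16, 'caa')
  13 → (6, 'caaacccbcacaa')
  14 → (14, 'cacaa')
  15 → (3, 'cbbcaaacccbcacaa')
  16 → (12, 'cbcacaa')
  17 → (11, 'ccbcacaa')
  18 → (10, 'cccbcacaa')

[18, 17, 7, 8, 1, 15, 9, 0, 4, 5, 13, 2, 16, 6, 14, 3, 12, 11, 10]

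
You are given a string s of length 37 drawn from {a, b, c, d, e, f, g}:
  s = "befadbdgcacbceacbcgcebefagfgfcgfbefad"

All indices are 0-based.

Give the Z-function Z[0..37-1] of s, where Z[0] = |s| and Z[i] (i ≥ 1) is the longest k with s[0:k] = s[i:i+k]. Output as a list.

Z[0]=37
i=1: outside box; Z[1]=0
i=2: outside box; Z[2]=0
i=3: outside box; Z[3]=0
i=4: outside box; Z[4]=0
i=5: outside box; Z[5]=1 extend→box=[5,6)
i=6: outside box; Z[6]=0
i=7: outside box; Z[7]=0
i=8: outside box; Z[8]=0
i=9: outside box; Z[9]=0
i=10: outside box; Z[10]=0
i=11: outside box; Z[11]=1 extend→box=[11,12)
i=12: outside box; Z[12]=0
i=13: outside box; Z[13]=0
i=14: outside box; Z[14]=0
i=15: outside box; Z[15]=0
i=16: outside box; Z[16]=1 extend→box=[16,17)
i=17: outside box; Z[17]=0
i=18: outside box; Z[18]=0
i=19: outside box; Z[19]=0
i=20: outside box; Z[20]=0
i=21: outside box; Z[21]=4 extend→box=[21,25)
i=22: min(r-i=3, Z[1]=0)=0; Z[22]=0
i=23: min(r-i=2, Z[2]=0)=0; Z[23]=0
i=24: min(r-i=1, Z[3]=0)=0; Z[24]=0
i=25: outside box; Z[25]=0
i=26: outside box; Z[26]=0
i=27: outside box; Z[27]=0
i=28: outside box; Z[28]=0
i=29: outside box; Z[29]=0
i=30: outside box; Z[30]=0
i=31: outside box; Z[31]=0
i=32: outside box; Z[32]=5 extend→box=[32,37)
i=33: min(r-i=4, Z[1]=0)=0; Z[33]=0
i=34: min(r-i=3, Z[2]=0)=0; Z[34]=0
i=35: min(r-i=2, Z[3]=0)=0; Z[35]=0
i=36: min(r-i=1, Z[4]=0)=0; Z[36]=0

[37, 0, 0, 0, 0, 1, 0, 0, 0, 0, 0, 1, 0, 0, 0, 0, 1, 0, 0, 0, 0, 4, 0, 0, 0, 0, 0, 0, 0, 0, 0, 0, 5, 0, 0, 0, 0]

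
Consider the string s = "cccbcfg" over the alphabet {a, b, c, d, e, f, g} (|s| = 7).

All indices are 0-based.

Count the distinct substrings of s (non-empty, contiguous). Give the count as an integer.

rank→(start, suffix):
  0 → (3, 'bcfg')
  1 → (2, 'cbcfg')
  2 → (1, 'ccbcfg')
  3 → (0, 'cccbcfg')
  4 → (4, 'cfg')
  5 → (5, 'fg')
  6 → (6, 'g')

SA = [3, 2, 1, 0, 4, 5, 6]
[i] adj suffixes → lcp
  [1] 3/2 → 0 ('')
  [2] 2/1 → 1 ('c')
  [3] 1/0 → 2 ('cc')
  [4] 0/4 → 1 ('c')
  [5] 4/5 → 0 ('')
  [6] 5/6 → 0 ('')

n(n+1)/2 = 7·8/2 = 28
Σ LCP = 0 + 0 + 1 + 2 + 1 + 0 + 0 = 4
distinct = 28 − 4 = 24

24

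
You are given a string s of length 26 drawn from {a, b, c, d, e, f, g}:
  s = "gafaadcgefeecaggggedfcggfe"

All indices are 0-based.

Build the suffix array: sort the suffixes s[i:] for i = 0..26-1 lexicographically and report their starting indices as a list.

[3, 4, 1, 13, 12, 6, 21, 5, 19, 25, 11, 18, 10, 8, 2, 20, 24, 9, 0, 17, 7, 23, 16, 22, 15, 14]

rank→(start, suffix):
  0 → (3, 'aadcgefeecaggggedfcggfe')
  1 → (4, 'adcgefeecaggggedfcggfe')
  2 → (1, 'afaadcgefeecaggggedfcggfe')
  3 → (13, 'aggggedfcggfe')
  4 → (12, 'caggggedfcggfe')
  5 → (6, 'cgefeecaggggedfcggfe')
  6 → (21, 'cggfe')
  7 → (5, 'dcgefeecaggggedfcggfe')
  8 → (19, 'dfcggfe')
  9 → (25, 'e')
  10 → (11, 'ecaggggedfcggfe')
  11 → (18, 'edfcggfe')
  12 → (10, 'eecaggggedfcggfe')
  13 → (8, 'efeecaggggedfcggfe')
  14 → (2, 'faadcgefeecaggggedfcggfe')
  15 → (20, 'fcggfe')
  16 → (24, 'fe')
  17 → (9, 'feecaggggedfcggfe')
  18 → (0, 'gafaadcgefeecaggggedfcggfe')
  19 → (17, 'gedfcggfe')
  20 → (7, 'gefeecaggggedfcggfe')
  21 → (23, 'gfe')
  22 → (16, 'ggedfcggfe')
  23 → (22, 'ggfe')
  24 → (15, 'gggedfcggfe')
  25 → (14, 'ggggedfcggfe')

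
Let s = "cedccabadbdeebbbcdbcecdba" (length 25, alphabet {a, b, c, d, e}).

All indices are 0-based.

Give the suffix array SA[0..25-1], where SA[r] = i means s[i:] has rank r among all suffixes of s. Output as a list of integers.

[24, 5, 7, 23, 6, 13, 14, 15, 18, 9, 4, 3, 21, 16, 19, 0, 22, 17, 8, 2, 10, 12, 20, 1, 11]

rank→(start, suffix):
  0 → (24, 'a')
  1 → (5, 'abadbdeebbbcdbcecdba')
  2 → (7, 'adbdeebbbcdbcecdba')
  3 → (23, 'ba')
  4 → (6, 'badbdeebbbcdbcecdba')
  5 → (13, 'bbbcdbcecdba')
  6 → (14, 'bbcdbcecdba')
  7 → (15, 'bcdbcecdba')
  8 → (18, 'bcecdba')
  9 → (9, 'bdeebbbcdbcecdba')
  10 → (4, 'cabadbdeebbbcdbcecdba')
  11 → (3, 'ccabadbdeebbbcdbcecdba')
  12 → (21, 'cdba')
  13 → (16, 'cdbcecdba')
  14 → (19, 'cecdba')
  15 → (0, 'cedccabadbdeebbbcdbcecdba')
  16 → (22, 'dba')
  17 → (17, 'dbcecdba')
  18 → (8, 'dbdeebbbcdbcecdba')
  19 → (2, 'dccabadbdeebbbcdbcecdba')
  20 → (10, 'deebbbcdbcecdba')
  21 → (12, 'ebbbcdbcecdba')
  22 → (20, 'ecdba')
  23 → (1, 'edccabadbdeebbbcdbcecdba')
  24 → (11, 'eebbbcdbcecdba')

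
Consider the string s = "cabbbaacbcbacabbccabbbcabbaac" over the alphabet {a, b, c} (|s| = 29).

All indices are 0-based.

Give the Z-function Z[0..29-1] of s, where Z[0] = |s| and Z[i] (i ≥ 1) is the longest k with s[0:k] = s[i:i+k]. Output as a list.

Z[0]=29
i=1: outside box; Z[1]=0
i=2: outside box; Z[2]=0
i=3: outside box; Z[3]=0
i=4: outside box; Z[4]=0
i=5: outside box; Z[5]=0
i=6: outside box; Z[6]=0
i=7: outside box; Z[7]=1 grow→box=[7,8)
i=8: outside box; Z[8]=0
i=9: outside box; Z[9]=1 grow→box=[9,10)
i=10: outside box; Z[10]=0
i=11: outside box; Z[11]=0
i=12: outside box; Z[12]=4 grow→box=[12,16)
i=13: min(r-i=3, Z[1]=0)=0; Z[13]=0
i=14: min(r-i=2, Z[2]=0)=0; Z[14]=0
i=15: min(r-i=1, Z[3]=0)=0; Z[15]=0
i=16: outside box; Z[16]=1 grow→box=[16,17)
i=17: outside box; Z[17]=5 grow→box=[17,22)
i=18: min(r-i=4, Z[1]=0)=0; Z[18]=0
i=19: min(r-i=3, Z[2]=0)=0; Z[19]=0
i=20: min(r-i=2, Z[3]=0)=0; Z[20]=0
i=21: min(r-i=1, Z[4]=0)=0; Z[21]=0
i=22: outside box; Z[22]=4 grow→box=[22,26)
i=23: min(r-i=3, Z[1]=0)=0; Z[23]=0
i=24: min(r-i=2, Z[2]=0)=0; Z[24]=0
i=25: min(r-i=1, Z[3]=0)=0; Z[25]=0
i=26: outside box; Z[26]=0
i=27: outside box; Z[27]=0
i=28: outside box; Z[28]=1 grow→box=[28,29)

[29, 0, 0, 0, 0, 0, 0, 1, 0, 1, 0, 0, 4, 0, 0, 0, 1, 5, 0, 0, 0, 0, 4, 0, 0, 0, 0, 0, 1]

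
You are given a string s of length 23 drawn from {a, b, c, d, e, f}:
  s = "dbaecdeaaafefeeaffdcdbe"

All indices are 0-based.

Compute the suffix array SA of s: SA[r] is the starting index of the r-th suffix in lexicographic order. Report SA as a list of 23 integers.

[7, 8, 2, 9, 15, 1, 21, 19, 4, 0, 20, 18, 5, 22, 6, 14, 3, 13, 11, 17, 12, 10, 16]

rank→(start, suffix):
  0 → (7, 'aaafefeeaffdcdbe')
  1 → (8, 'aafefeeaffdcdbe')
  2 → (2, 'aecdeaaafefeeaffdcdbe')
  3 → (9, 'afefeeaffdcdbe')
  4 → (15, 'affdcdbe')
  5 → (1, 'baecdeaaafefeeaffdcdbe')
  6 → (21, 'be')
  7 → (19, 'cdbe')
  8 → (4, 'cdeaaafefeeaffdcdbe')
  9 → (0, 'dbaecdeaaafefeeaffdcdbe')
  10 → (20, 'dbe')
  11 → (18, 'dcdbe')
  12 → (5, 'deaaafefeeaffdcdbe')
  13 → (22, 'e')
  14 → (6, 'eaaafefeeaffdcdbe')
  15 → (14, 'eaffdcdbe')
  16 → (3, 'ecdeaaafefeeaffdcdbe')
  17 → (13, 'eeaffdcdbe')
  18 → (11, 'efeeaffdcdbe')
  19 → (17, 'fdcdbe')
  20 → (12, 'feeaffdcdbe')
  21 → (10, 'fefeeaffdcdbe')
  22 → (16, 'ffdcdbe')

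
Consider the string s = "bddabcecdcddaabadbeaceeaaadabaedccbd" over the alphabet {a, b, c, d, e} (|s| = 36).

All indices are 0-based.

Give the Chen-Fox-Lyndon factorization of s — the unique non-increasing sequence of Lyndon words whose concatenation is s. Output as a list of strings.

["bdd", "abcecdcdd", "aabadbeacee", "aaadabaedccbd"]

emit factor 1: 'bdd' (i=0, period=3)
emit factor 2: 'abcecdcdd' (i=3, period=9)
emit factor 3: 'aabadbeacee' (i=12, period=11)
emit factor 4: 'aaadabaedccbd' (i=23, period=13)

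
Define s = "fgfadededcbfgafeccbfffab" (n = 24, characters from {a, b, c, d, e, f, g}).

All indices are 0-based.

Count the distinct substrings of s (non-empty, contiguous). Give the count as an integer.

274

rank→(start, suffix):
  0 → (22, 'ab')
  1 → (3, 'adededcbfgafeccbfffab')
  2 → (13, 'afeccbfffab')
  3 → (23, 'b')
  4 → (18, 'bfffab')
  5 → (10, 'bfgafeccbfffab')
  6 → (17, 'cbfffab')
  7 → (9, 'cbfgafeccbfffab')
  8 → (16, 'ccbfffab')
  9 → (8, 'dcbfgafeccbfffab')
  10 → (6, 'dedcbfgafeccbfffab')
  11 → (4, 'dededcbfgafeccbfffab')
  12 → (15, 'eccbfffab')
  13 → (7, 'edcbfgafeccbfffab')
  14 → (5, 'ededcbfgafeccbfffab')
  15 → (21, 'fab')
  16 → (2, 'fadededcbfgafeccbfffab')
  17 → (14, 'feccbfffab')
  18 → (20, 'ffab')
  19 → (19, 'fffab')
  20 → (11, 'fgafeccbfffab')
  21 → (0, 'fgfadededcbfgafeccbfffab')
  22 → (12, 'gafeccbfffab')
  23 → (1, 'gfadededcbfgafeccbfffab')

SA = [22, 3, 13, 23, 18, 10, 17, 9, 16, 8, 6, 4, 15, 7, 5, 21, 2, 14, 20, 19, 11, 0, 12, 1]
rank  pair      lcp
   1  s[22:],s[3:]  1  'a'
   2  s[3:],s[13:]  1  'a'
   3  s[13:],s[23:]  0  ''
   4  s[23:],s[18:]  1  'b'
   5  s[18:],s[10:]  2  'bf'
   6  s[10:],s[17:]  0  ''
   7  s[17:],s[9:]  3  'cbf'
   8  s[9:],s[16:]  1  'c'
   9  s[16:],s[8:]  0  ''
  10  s[8:],s[6:]  1  'd'
  11  s[6:],s[4:]  3  'ded'
  12  s[4:],s[15:]  0  ''
  13  s[15:],s[7:]  1  'e'
  14  s[7:],s[5:]  2  'ed'
  15  s[5:],s[21:]  0  ''
  16  s[21:],s[2:]  2  'fa'
  17  s[2:],s[14:]  1  'f'
  18  s[14:],s[20:]  1  'f'
  19  s[20:],s[19:]  2  'ff'
  20  s[19:],s[11:]  1  'f'
  21  s[11:],s[0:]  2  'fg'
  22  s[0:],s[12:]  0  ''
  23  s[12:],s[1:]  1  'g'

n(n+1)/2 = 24·25/2 = 300
Σ LCP = 0 + 1 + 1 + 0 + 1 + 2 + 0 + 3 + 1 + 0 + 1 + 3 + 0 + 1 + 2 + 0 + 2 + 1 + 1 + 2 + 1 + 2 + 0 + 1 = 26
distinct = 300 − 26 = 274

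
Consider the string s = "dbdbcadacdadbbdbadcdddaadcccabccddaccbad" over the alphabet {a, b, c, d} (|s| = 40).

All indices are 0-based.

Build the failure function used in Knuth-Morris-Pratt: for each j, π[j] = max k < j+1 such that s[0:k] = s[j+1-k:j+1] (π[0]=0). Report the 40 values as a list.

π[0] = 0
j=1 s[j]='b': π[1]=0 (border '')
j=2 s[j]='d': π[2]=1 (border 'd')
j=3 s[j]='b': π[3]=2 (border 'db')
j=4 s[j]='c': k: 2→0; π[4]=0 (border '')
j=5 s[j]='a': π[5]=0 (border '')
j=6 s[j]='d': π[6]=1 (border 'd')
j=7 s[j]='a': k: 1→0; π[7]=0 (border '')
j=8 s[j]='c': π[8]=0 (border '')
j=9 s[j]='d': π[9]=1 (border 'd')
j=10 s[j]='a': k: 1→0; π[10]=0 (border '')
j=11 s[j]='d': π[11]=1 (border 'd')
j=12 s[j]='b': π[12]=2 (border 'db')
j=13 s[j]='b': k: 2→0; π[13]=0 (border '')
j=14 s[j]='d': π[14]=1 (border 'd')
j=15 s[j]='b': π[15]=2 (border 'db')
j=16 s[j]='a': k: 2→0; π[16]=0 (border '')
j=17 s[j]='d': π[17]=1 (border 'd')
j=18 s[j]='c': k: 1→0; π[18]=0 (border '')
j=19 s[j]='d': π[19]=1 (border 'd')
j=20 s[j]='d': k: 1→0; π[20]=1 (border 'd')
j=21 s[j]='d': k: 1→0; π[21]=1 (border 'd')
j=22 s[j]='a': k: 1→0; π[22]=0 (border '')
j=23 s[j]='a': π[23]=0 (border '')
j=24 s[j]='d': π[24]=1 (border 'd')
j=25 s[j]='c': k: 1→0; π[25]=0 (border '')
j=26 s[j]='c': π[26]=0 (border '')
j=27 s[j]='c': π[27]=0 (border '')
j=28 s[j]='a': π[28]=0 (border '')
j=29 s[j]='b': π[29]=0 (border '')
j=30 s[j]='c': π[30]=0 (border '')
j=31 s[j]='c': π[31]=0 (border '')
j=32 s[j]='d': π[32]=1 (border 'd')
j=33 s[j]='d': k: 1→0; π[33]=1 (border 'd')
j=34 s[j]='a': k: 1→0; π[34]=0 (border '')
j=35 s[j]='c': π[35]=0 (border '')
j=36 s[j]='c': π[36]=0 (border '')
j=37 s[j]='b': π[37]=0 (border '')
j=38 s[j]='a': π[38]=0 (border '')
j=39 s[j]='d': π[39]=1 (border 'd')

[0, 0, 1, 2, 0, 0, 1, 0, 0, 1, 0, 1, 2, 0, 1, 2, 0, 1, 0, 1, 1, 1, 0, 0, 1, 0, 0, 0, 0, 0, 0, 0, 1, 1, 0, 0, 0, 0, 0, 1]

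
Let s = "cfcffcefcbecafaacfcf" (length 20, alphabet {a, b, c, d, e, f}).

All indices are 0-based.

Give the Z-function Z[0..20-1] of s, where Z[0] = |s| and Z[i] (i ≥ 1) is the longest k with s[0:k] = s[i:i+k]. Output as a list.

[20, 0, 2, 0, 0, 1, 0, 0, 1, 0, 0, 1, 0, 0, 0, 0, 4, 0, 2, 0]

Z[0]=20
i=1: i≥r, start 0; Z[1]=0
i=2: i≥r, start 0; Z[2]=2 scan→box=[2,4)
i=3: min(r-i=1, Z[1]=0)=0; Z[3]=0
i=4: i≥r, start 0; Z[4]=0
i=5: i≥r, start 0; Z[5]=1 scan→box=[5,6)
i=6: i≥r, start 0; Z[6]=0
i=7: i≥r, start 0; Z[7]=0
i=8: i≥r, start 0; Z[8]=1 scan→box=[8,9)
i=9: i≥r, start 0; Z[9]=0
i=10: i≥r, start 0; Z[10]=0
i=11: i≥r, start 0; Z[11]=1 scan→box=[11,12)
i=12: i≥r, start 0; Z[12]=0
i=13: i≥r, start 0; Z[13]=0
i=14: i≥r, start 0; Z[14]=0
i=15: i≥r, start 0; Z[15]=0
i=16: i≥r, start 0; Z[16]=4 scan→box=[16,20)
i=17: min(r-i=3, Z[1]=0)=0; Z[17]=0
i=18: min(r-i=2, Z[2]=2)=2; Z[18]=2
i=19: min(r-i=1, Z[3]=0)=0; Z[19]=0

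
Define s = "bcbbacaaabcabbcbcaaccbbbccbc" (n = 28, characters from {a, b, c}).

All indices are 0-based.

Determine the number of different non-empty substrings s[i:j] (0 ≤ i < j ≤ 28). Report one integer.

356

rank→(start, suffix):
  0 → (6, 'aaabcabbcbcaaccbbbccbc')
  1 → (7, 'aabcabbcbcaaccbbbccbc')
  2 → (17, 'aaccbbbccbc')
  3 → (11, 'abbcbcaaccbbbccbc')
  4 → (8, 'abcabbcbcaaccbbbccbc')
  5 → (4, 'acaaabcabbcbcaaccbbbccbc')
  6 → (18, 'accbbbccbc')
  7 → (3, 'bacaaabcabbcbcaaccbbbccbc')
  8 → (2, 'bbacaaabcabbcbcaaccbbbccbc')
  9 → (21, 'bbbccbc')
  10 → (12, 'bbcbcaaccbbbccbc')
  11 → (22, 'bbccbc')
  12 → (26, 'bc')
  13 → (15, 'bcaaccbbbccbc')
  14 → (9, 'bcabbcbcaaccbbbccbc')
  15 → (0, 'bcbbacaaabcabbcbcaaccbbbccbc')
  16 → (13, 'bcbcaaccbbbccbc')
  17 → (23, 'bccbc')
  18 → (27, 'c')
  19 → (5, 'caaabcabbcbcaaccbbbccbc')
  20 → (16, 'caaccbbbccbc')
  21 → (10, 'cabbcbcaaccbbbccbc')
  22 → (1, 'cbbacaaabcabbcbcaaccbbbccbc')
  23 → (20, 'cbbbccbc')
  24 → (25, 'cbc')
  25 → (14, 'cbcaaccbbbccbc')
  26 → (19, 'ccbbbccbc')
  27 → (24, 'ccbc')

SA = [6, 7, 17, 11, 8, 4, 18, 3, 2, 21, 12, 22, 26, 15, 9, 0, 13, 23, 27, 5, 16, 10, 1, 20, 25, 14, 19, 24]
i: (SA[i-1],SA[i]) lcp shared
  1: (6,7) 2 'aa'
  2: (7,17) 2 'aa'
  3: (17,11) 1 'a'
  4: (11,8) 2 'ab'
  5: (8,4) 1 'a'
  6: (4,18) 2 'ac'
  7: (18,3) 0 ''
  8: (3,2) 1 'b'
  9: (2,21) 2 'bb'
  10: (21,12) 2 'bb'
  11: (12,22) 3 'bbc'
  12: (22,26) 1 'b'
  13: (26,15) 2 'bc'
  14: (15,9) 3 'bca'
  15: (9,0) 2 'bc'
  16: (0,13) 3 'bcb'
  17: (13,23) 2 'bc'
  18: (23,27) 0 ''
  19: (27,5) 1 'c'
  20: (5,16) 3 'caa'
  21: (16,10) 2 'ca'
  22: (10,1) 1 'c'
  23: (1,20) 3 'cbb'
  24: (20,25) 2 'cb'
  25: (25,14) 3 'cbc'
  26: (14,19) 1 'c'
  27: (19,24) 3 'ccb'

n(n+1)/2 = 28·29/2 = 406
Σ LCP = 0 + 2 + 2 + 1 + 2 + 1 + 2 + 0 + 1 + 2 + 2 + 3 + 1 + 2 + 3 + 2 + 3 + 2 + 0 + 1 + 3 + 2 + 1 + 3 + 2 + 3 + 1 + 3 = 50
distinct = 406 − 50 = 356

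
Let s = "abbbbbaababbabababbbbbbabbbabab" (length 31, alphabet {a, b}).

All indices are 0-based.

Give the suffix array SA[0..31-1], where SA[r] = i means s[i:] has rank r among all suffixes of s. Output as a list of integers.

[6, 29, 27, 12, 7, 14, 9, 23, 0, 16, 30, 5, 28, 26, 11, 13, 8, 22, 15, 4, 25, 10, 21, 3, 24, 20, 2, 19, 1, 18, 17]

rank→(start, suffix):
  0 → (6, 'aababbabababbbbbbabbbabab')
  1 → (29, 'ab')
  2 → (27, 'abab')
  3 → (12, 'abababbbbbbabbbabab')
  4 → (7, 'ababbabababbbbbbabbbabab')
  5 → (14, 'ababbbbbbabbbabab')
  6 → (9, 'abbabababbbbbbabbbabab')
  7 → (23, 'abbbabab')
  8 → (0, 'abbbbbaababbabababbbbbbabbbabab')
  9 → (16, 'abbbbbbabbbabab')
  10 → (30, 'b')
  11 → (5, 'baababbabababbbbbbabbbabab')
  12 → (28, 'bab')
  13 → (26, 'babab')
  14 → (11, 'babababbbbbbabbbabab')
  15 → (13, 'bababbbbbbabbbabab')
  16 → (8, 'babbabababbbbbbabbbabab')
  17 → (22, 'babbbabab')
  18 → (15, 'babbbbbbabbbabab')
  19 → (4, 'bbaababbabababbbbbbabbbabab')
  20 → (25, 'bbabab')
  21 → (10, 'bbabababbbbbbabbbabab')
  22 → (21, 'bbabbbabab')
  23 → (3, 'bbbaababbabababbbbbbabbbabab')
  24 → (24, 'bbbabab')
  25 → (20, 'bbbabbbabab')
  26 → (2, 'bbbbaababbabababbbbbbabbbabab')
  27 → (19, 'bbbbabbbabab')
  28 → (1, 'bbbbbaababbabababbbbbbabbbabab')
  29 → (18, 'bbbbbabbbabab')
  30 → (17, 'bbbbbbabbbabab')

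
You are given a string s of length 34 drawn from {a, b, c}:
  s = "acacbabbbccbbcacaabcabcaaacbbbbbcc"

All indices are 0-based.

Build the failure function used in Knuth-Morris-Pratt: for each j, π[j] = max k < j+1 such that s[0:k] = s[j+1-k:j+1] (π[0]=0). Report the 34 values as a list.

[0, 0, 1, 2, 0, 1, 0, 0, 0, 0, 0, 0, 0, 0, 1, 2, 3, 1, 0, 0, 1, 0, 0, 1, 1, 1, 2, 0, 0, 0, 0, 0, 0, 0]

π[0] = 0
j=1 s[j]='c': π[1]=0 (border '')
j=2 s[j]='a': π[2]=1 (border 'a')
j=3 s[j]='c': π[3]=2 (border 'ac')
j=4 s[j]='b': k: 2→0; π[4]=0 (border '')
j=5 s[j]='a': π[5]=1 (border 'a')
j=6 s[j]='b': k: 1→0; π[6]=0 (border '')
j=7 s[j]='b': π[7]=0 (border '')
j=8 s[j]='b': π[8]=0 (border '')
j=9 s[j]='c': π[9]=0 (border '')
j=10 s[j]='c': π[10]=0 (border '')
j=11 s[j]='b': π[11]=0 (border '')
j=12 s[j]='b': π[12]=0 (border '')
j=13 s[j]='c': π[13]=0 (border '')
j=14 s[j]='a': π[14]=1 (border 'a')
j=15 s[j]='c': π[15]=2 (border 'ac')
j=16 s[j]='a': π[16]=3 (border 'aca')
j=17 s[j]='a': k: 3→1→0; π[17]=1 (border 'a')
j=18 s[j]='b': k: 1→0; π[18]=0 (border '')
j=19 s[j]='c': π[19]=0 (border '')
j=20 s[j]='a': π[20]=1 (border 'a')
j=21 s[j]='b': k: 1→0; π[21]=0 (border '')
j=22 s[j]='c': π[22]=0 (border '')
j=23 s[j]='a': π[23]=1 (border 'a')
j=24 s[j]='a': k: 1→0; π[24]=1 (border 'a')
j=25 s[j]='a': k: 1→0; π[25]=1 (border 'a')
j=26 s[j]='c': π[26]=2 (border 'ac')
j=27 s[j]='b': k: 2→0; π[27]=0 (border '')
j=28 s[j]='b': π[28]=0 (border '')
j=29 s[j]='b': π[29]=0 (border '')
j=30 s[j]='b': π[30]=0 (border '')
j=31 s[j]='b': π[31]=0 (border '')
j=32 s[j]='c': π[32]=0 (border '')
j=33 s[j]='c': π[33]=0 (border '')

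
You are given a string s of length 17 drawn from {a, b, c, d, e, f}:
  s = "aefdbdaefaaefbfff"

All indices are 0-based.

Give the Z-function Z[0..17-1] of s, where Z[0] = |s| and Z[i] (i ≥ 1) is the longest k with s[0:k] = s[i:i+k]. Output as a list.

[17, 0, 0, 0, 0, 0, 3, 0, 0, 1, 3, 0, 0, 0, 0, 0, 0]

Z[0]=17
i=1: i≥r, start 0; Z[1]=0
i=2: i≥r, start 0; Z[2]=0
i=3: i≥r, start 0; Z[3]=0
i=4: i≥r, start 0; Z[4]=0
i=5: i≥r, start 0; Z[5]=0
i=6: i≥r, start 0; Z[6]=3 scan→box=[6,9)
i=7: min(r-i=2, Z[1]=0)=0; Z[7]=0
i=8: min(r-i=1, Z[2]=0)=0; Z[8]=0
i=9: i≥r, start 0; Z[9]=1 scan→box=[9,10)
i=10: i≥r, start 0; Z[10]=3 scan→box=[10,13)
i=11: min(r-i=2, Z[1]=0)=0; Z[11]=0
i=12: min(r-i=1, Z[2]=0)=0; Z[12]=0
i=13: i≥r, start 0; Z[13]=0
i=14: i≥r, start 0; Z[14]=0
i=15: i≥r, start 0; Z[15]=0
i=16: i≥r, start 0; Z[16]=0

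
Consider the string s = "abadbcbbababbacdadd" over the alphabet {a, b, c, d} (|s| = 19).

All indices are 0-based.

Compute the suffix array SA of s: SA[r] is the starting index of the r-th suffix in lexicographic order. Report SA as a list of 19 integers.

[8, 0, 10, 13, 2, 16, 7, 9, 12, 1, 6, 11, 4, 5, 14, 18, 15, 3, 17]

rank→(start, suffix):
  0 → (8, 'ababbacdadd')
  1 → (0, 'abadbcbbababbacdadd')
  2 → (10, 'abbacdadd')
  3 → (13, 'acdadd')
  4 → (2, 'adbcbbababbacdadd')
  5 → (16, 'add')
  6 → (7, 'bababbacdadd')
  7 → (9, 'babbacdadd')
  8 → (12, 'bacdadd')
  9 → (1, 'badbcbbababbacdadd')
  10 → (6, 'bbababbacdadd')
  11 → (11, 'bbacdadd')
  12 → (4, 'bcbbababbacdadd')
  13 → (5, 'cbbababbacdadd')
  14 → (14, 'cdadd')
  15 → (18, 'd')
  16 → (15, 'dadd')
  17 → (3, 'dbcbbababbacdadd')
  18 → (17, 'dd')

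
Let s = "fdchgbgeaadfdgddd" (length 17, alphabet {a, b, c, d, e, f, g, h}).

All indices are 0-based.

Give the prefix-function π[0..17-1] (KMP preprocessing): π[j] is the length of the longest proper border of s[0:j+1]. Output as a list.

[0, 0, 0, 0, 0, 0, 0, 0, 0, 0, 0, 1, 2, 0, 0, 0, 0]

π[0] = 0
j=1 s[j]='d': π[1]=0 (border '')
j=2 s[j]='c': π[2]=0 (border '')
j=3 s[j]='h': π[3]=0 (border '')
j=4 s[j]='g': π[4]=0 (border '')
j=5 s[j]='b': π[5]=0 (border '')
j=6 s[j]='g': π[6]=0 (border '')
j=7 s[j]='e': π[7]=0 (border '')
j=8 s[j]='a': π[8]=0 (border '')
j=9 s[j]='a': π[9]=0 (border '')
j=10 s[j]='d': π[10]=0 (border '')
j=11 s[j]='f': π[11]=1 (border 'f')
j=12 s[j]='d': π[12]=2 (border 'fd')
j=13 s[j]='g': k: 2→0; π[13]=0 (border '')
j=14 s[j]='d': π[14]=0 (border '')
j=15 s[j]='d': π[15]=0 (border '')
j=16 s[j]='d': π[16]=0 (border '')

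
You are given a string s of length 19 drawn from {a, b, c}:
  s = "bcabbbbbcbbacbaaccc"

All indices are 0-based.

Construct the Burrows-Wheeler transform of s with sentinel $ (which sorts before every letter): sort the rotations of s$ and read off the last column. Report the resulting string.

cbcbacbcabbb$bcbabca

rank  rotation              last
    0  $bcabbbbbcbbacbaaccc  c
    1  aaccc$bcabbbbbcbbacb  b
    2  abbbbbcbbacbaaccc$bc  c
    3  acbaaccc$bcabbbbbcbb  b
    4  accc$bcabbbbbcbbacba  a
    5  baaccc$bcabbbbbcbbac  c
    6  bacbaaccc$bcabbbbbcb  b
    7  bbacbaaccc$bcabbbbbc  c
    8  bbbbbcbbacbaaccc$bca  a
    9  bbbbcbbacbaaccc$bcab  b
   10  bbbcbbacbaaccc$bcabb  b
   11  bbcbbacbaaccc$bcabbb  b
   12  bcabbbbbcbbacbaaccc$  $
   13  bcbbacbaaccc$bcabbbb  b
   14  c$bcabbbbbcbbacbaacc  c
   15  cabbbbbcbbacbaaccc$b  b
   16  cbaaccc$bcabbbbbcbba  a
   17  cbbacbaaccc$bcabbbbb  b
   18  cc$bcabbbbbcbbacbaac  c
   19  ccc$bcabbbbbcbbacbaa  a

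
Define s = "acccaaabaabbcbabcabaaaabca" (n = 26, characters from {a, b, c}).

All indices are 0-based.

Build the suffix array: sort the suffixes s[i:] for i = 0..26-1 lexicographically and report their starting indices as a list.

[25, 19, 4, 20, 5, 8, 21, 17, 6, 9, 22, 14, 0, 18, 7, 13, 10, 23, 15, 11, 24, 3, 16, 12, 2, 1]

rank→(start, suffix):
  0 → (25, 'a')
  1 → (19, 'aaaabca')
  2 → (4, 'aaabaabbcbabcabaaaabca')
  3 → (20, 'aaabca')
  4 → (5, 'aabaabbcbabcabaaaabca')
  5 → (8, 'aabbcbabcabaaaabca')
  6 → (21, 'aabca')
  7 → (17, 'abaaaabca')
  8 → (6, 'abaabbcbabcabaaaabca')
  9 → (9, 'abbcbabcabaaaabca')
  10 → (22, 'abca')
  11 → (14, 'abcabaaaabca')
  12 → (0, 'acccaaabaabbcbabcabaaaabca')
  13 → (18, 'baaaabca')
  14 → (7, 'baabbcbabcabaaaabca')
  15 → (13, 'babcabaaaabca')
  16 → (10, 'bbcbabcabaaaabca')
  17 → (23, 'bca')
  18 → (15, 'bcabaaaabca')
  19 → (11, 'bcbabcabaaaabca')
  20 → (24, 'ca')
  21 → (3, 'caaabaabbcbabcabaaaabca')
  22 → (16, 'cabaaaabca')
  23 → (12, 'cbabcabaaaabca')
  24 → (2, 'ccaaabaabbcbabcabaaaabca')
  25 → (1, 'cccaaabaabbcbabcabaaaabca')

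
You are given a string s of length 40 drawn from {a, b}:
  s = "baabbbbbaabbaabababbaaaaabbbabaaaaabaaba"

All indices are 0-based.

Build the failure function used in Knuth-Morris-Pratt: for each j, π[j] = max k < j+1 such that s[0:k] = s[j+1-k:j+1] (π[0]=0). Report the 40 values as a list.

π[0] = 0
j=1 s[j]='a': π[1]=0 (border '')
j=2 s[j]='a': π[2]=0 (border '')
j=3 s[j]='b': π[3]=1 (border 'b')
j=4 s[j]='b': k: 1→0; π[4]=1 (border 'b')
j=5 s[j]='b': k: 1→0; π[5]=1 (border 'b')
j=6 s[j]='b': k: 1→0; π[6]=1 (border 'b')
j=7 s[j]='b': k: 1→0; π[7]=1 (border 'b')
j=8 s[j]='a': π[8]=2 (border 'ba')
j=9 s[j]='a': π[9]=3 (border 'baa')
j=10 s[j]='b': π[10]=4 (border 'baab')
j=11 s[j]='b': π[11]=5 (border 'baabb')
j=12 s[j]='a': k: 5→1; π[12]=2 (border 'ba')
j=13 s[j]='a': π[13]=3 (border 'baa')
j=14 s[j]='b': π[14]=4 (border 'baab')
j=15 s[j]='a': k: 4→1; π[15]=2 (border 'ba')
j=16 s[j]='b': k: 2→0; π[16]=1 (border 'b')
j=17 s[j]='a': π[17]=2 (border 'ba')
j=18 s[j]='b': k: 2→0; π[18]=1 (border 'b')
j=19 s[j]='b': k: 1→0; π[19]=1 (border 'b')
j=20 s[j]='a': π[20]=2 (border 'ba')
j=21 s[j]='a': π[21]=3 (border 'baa')
j=22 s[j]='a': k: 3→0; π[22]=0 (border '')
j=23 s[j]='a': π[23]=0 (border '')
j=24 s[j]='a': π[24]=0 (border '')
j=25 s[j]='b': π[25]=1 (border 'b')
j=26 s[j]='b': k: 1→0; π[26]=1 (border 'b')
j=27 s[j]='b': k: 1→0; π[27]=1 (border 'b')
j=28 s[j]='a': π[28]=2 (border 'ba')
j=29 s[j]='b': k: 2→0; π[29]=1 (border 'b')
j=30 s[j]='a': π[30]=2 (border 'ba')
j=31 s[j]='a': π[31]=3 (border 'baa')
j=32 s[j]='a': k: 3→0; π[32]=0 (border '')
j=33 s[j]='a': π[33]=0 (border '')
j=34 s[j]='a': π[34]=0 (border '')
j=35 s[j]='b': π[35]=1 (border 'b')
j=36 s[j]='a': π[36]=2 (border 'ba')
j=37 s[j]='a': π[37]=3 (border 'baa')
j=38 s[j]='b': π[38]=4 (border 'baab')
j=39 s[j]='a': k: 4→1; π[39]=2 (border 'ba')

[0, 0, 0, 1, 1, 1, 1, 1, 2, 3, 4, 5, 2, 3, 4, 2, 1, 2, 1, 1, 2, 3, 0, 0, 0, 1, 1, 1, 2, 1, 2, 3, 0, 0, 0, 1, 2, 3, 4, 2]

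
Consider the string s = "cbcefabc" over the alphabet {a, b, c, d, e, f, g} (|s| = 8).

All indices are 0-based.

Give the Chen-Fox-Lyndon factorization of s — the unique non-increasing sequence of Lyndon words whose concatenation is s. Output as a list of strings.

emit factor 1: 'c' (i=0, period=1)
emit factor 2: 'bcef' (i=1, period=4)
emit factor 3: 'abc' (i=5, period=3)

["c", "bcef", "abc"]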